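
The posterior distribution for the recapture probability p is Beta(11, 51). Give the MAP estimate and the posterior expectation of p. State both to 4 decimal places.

MAP = 0.1667; posterior mean = 0.1774

Mode = (11−1)/(11+51−2) = 10/60 = 0.1667.
Mean = 11/(11+51) = 11/62 = 0.1774.
Mean > mode: the posterior has a right tail.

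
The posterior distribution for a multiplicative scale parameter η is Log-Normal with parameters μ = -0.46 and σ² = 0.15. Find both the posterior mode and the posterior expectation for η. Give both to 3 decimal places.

MAP = 0.543; posterior mean = 0.680

Mode = exp(μ − σ²) = exp(-0.61) = 0.543.
Mean = exp(μ + σ²/2) = exp(-0.385) = 0.680.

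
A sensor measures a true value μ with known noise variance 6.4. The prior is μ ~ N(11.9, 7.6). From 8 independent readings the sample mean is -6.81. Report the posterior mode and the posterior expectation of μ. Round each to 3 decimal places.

MAP: -5.028. Posterior mean: -5.028.

Posterior for μ is Normal. Precision-weighted mean: (1/7.6·11.9 + 8/6.4·-6.81) / (1/7.6 + 8/6.4) = -5.028.
A Normal posterior is symmetric, so mode = mean.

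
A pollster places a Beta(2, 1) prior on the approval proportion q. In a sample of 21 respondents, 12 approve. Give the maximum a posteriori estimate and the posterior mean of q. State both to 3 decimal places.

q_MAP = 0.591, E[q|data] = 0.583

Posterior: Beta(2+12, 1+9) = Beta(14, 10).
Mode = (14−1)/(14+10−2) = 13/22 = 0.591.
Mean = 14/(14+10) = 14/24 = 0.583.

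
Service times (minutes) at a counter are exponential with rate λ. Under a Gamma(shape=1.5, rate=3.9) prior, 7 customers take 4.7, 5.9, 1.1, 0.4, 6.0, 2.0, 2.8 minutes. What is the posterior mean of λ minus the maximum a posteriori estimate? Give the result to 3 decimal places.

Σ times = 22.9. Posterior: Gamma(shape = 1.5+7 = 8.5, rate = 3.9+22.9 = 26.8).
Mode = (α−1)/β = 7.5/26.8 = 0.280.
Mean = α/β = 8.5/26.8 = 0.317.
Difference = 0.317 − 0.280 = 0.037.

0.037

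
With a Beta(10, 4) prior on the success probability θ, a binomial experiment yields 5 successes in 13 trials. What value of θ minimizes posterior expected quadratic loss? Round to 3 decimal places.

Posterior: Beta(10+5, 4+8) = Beta(15, 12).
Mode = (15−1)/(15+12−2) = 14/25 = 0.560.
Mean = 15/(15+12) = 15/27 = 0.556.
Quadratic loss ⇒ the optimal estimator is the posterior mean.

0.556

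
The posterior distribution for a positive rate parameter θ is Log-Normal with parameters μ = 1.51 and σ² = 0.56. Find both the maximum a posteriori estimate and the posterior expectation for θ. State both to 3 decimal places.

θ_MAP = 2.586, E[θ|data] = 5.989

Mode = exp(μ − σ²) = exp(0.95) = 2.586.
Mean = exp(μ + σ²/2) = exp(1.790) = 5.989.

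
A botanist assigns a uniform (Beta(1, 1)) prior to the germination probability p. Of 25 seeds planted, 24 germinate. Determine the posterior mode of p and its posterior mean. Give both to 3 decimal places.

MAP: 0.960. Posterior mean: 0.926.

Posterior: Beta(1+24, 1+1) = Beta(25, 2).
Mode = (25−1)/(25+2−2) = 24/25 = 0.960.
With a flat prior the MAP equals the MLE, 24/25.
Mean = 25/(25+2) = 25/27 = 0.926.
Mode > mean: the posterior has a left tail.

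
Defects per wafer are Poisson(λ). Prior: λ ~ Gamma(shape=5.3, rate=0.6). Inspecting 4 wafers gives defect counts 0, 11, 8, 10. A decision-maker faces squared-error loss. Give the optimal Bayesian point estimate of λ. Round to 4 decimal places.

7.4565

Σ counts = 29. Posterior: Gamma(shape = 5.3+29 = 34.3, rate = 0.6+4 = 4.6).
Mode = (α−1)/β = 33.3/4.6 = 7.2391.
Mean = α/β = 34.3/4.6 = 7.4565.
Squared-error loss ⇒ the optimal estimator is the posterior mean.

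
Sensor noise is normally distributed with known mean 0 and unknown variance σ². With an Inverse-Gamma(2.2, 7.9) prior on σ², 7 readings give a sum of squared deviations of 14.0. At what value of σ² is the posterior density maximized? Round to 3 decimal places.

2.224

Posterior: Inverse-Gamma(shape = 2.2+7/2 = 5.7, scale = 7.9+14.0/2 = 14.9).
Mode = β/(α+1) = 14.9/6.7 = 2.224.
Mean = β/(α−1) = 14.9/4.7 = 3.170.
This is the posterior mode — the MAP estimate.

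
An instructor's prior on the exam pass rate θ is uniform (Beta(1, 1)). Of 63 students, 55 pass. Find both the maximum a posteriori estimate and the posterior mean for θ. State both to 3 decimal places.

Posterior: Beta(1+55, 1+8) = Beta(56, 9).
Mode = (56−1)/(56+9−2) = 55/63 = 0.873.
With a flat prior the MAP equals the MLE, 55/63.
Mean = 56/(56+9) = 56/65 = 0.862.

MAP: 0.873. Posterior mean: 0.862.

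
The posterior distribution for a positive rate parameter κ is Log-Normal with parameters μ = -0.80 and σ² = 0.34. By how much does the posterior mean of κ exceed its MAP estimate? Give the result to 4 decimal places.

0.2128

Mode = exp(μ − σ²) = exp(-1.14) = 0.3198.
Mean = exp(μ + σ²/2) = exp(-0.630) = 0.5326.
Difference = 0.5326 − 0.3198 = 0.2128.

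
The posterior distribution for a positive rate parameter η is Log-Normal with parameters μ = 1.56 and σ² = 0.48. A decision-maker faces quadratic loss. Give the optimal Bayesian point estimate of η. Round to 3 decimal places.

Mode = exp(μ − σ²) = exp(1.08) = 2.945.
Mean = exp(μ + σ²/2) = exp(1.800) = 6.050.
Quadratic loss ⇒ the optimal estimator is the posterior mean.

6.050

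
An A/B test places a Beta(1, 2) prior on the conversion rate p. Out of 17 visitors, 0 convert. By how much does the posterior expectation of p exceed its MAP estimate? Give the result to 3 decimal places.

0.050

Posterior: Beta(1+0, 2+17) = Beta(1, 19).
Since α = 1 ≤ 1 and β > 1, the Beta density is monotone decreasing on [0,1]; the mode is at 0.
Mean = 1/(1+19) = 0.050.
Difference = 0.050 − 0.000 = 0.050.
The posterior is right-skewed, so the mean exceeds the mode.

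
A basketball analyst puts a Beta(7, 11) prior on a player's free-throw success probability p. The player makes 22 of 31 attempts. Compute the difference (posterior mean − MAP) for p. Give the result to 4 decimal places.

-0.0039

Posterior: Beta(7+22, 11+9) = Beta(29, 20).
Mode = (29−1)/(29+20−2) = 28/47 = 0.5957.
Mean = 29/(29+20) = 29/49 = 0.5918.
Difference = 0.5918 − 0.5957 = -0.0039.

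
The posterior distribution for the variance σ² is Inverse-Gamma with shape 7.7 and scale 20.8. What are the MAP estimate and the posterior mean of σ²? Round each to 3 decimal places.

Mode = β/(α+1) = 20.8/8.7 = 2.391.
Mean = β/(α−1) = 20.8/6.7 = 3.104.
The posterior is right-skewed, so the mean exceeds the mode.

σ²_MAP = 2.391, E[σ²|data] = 3.104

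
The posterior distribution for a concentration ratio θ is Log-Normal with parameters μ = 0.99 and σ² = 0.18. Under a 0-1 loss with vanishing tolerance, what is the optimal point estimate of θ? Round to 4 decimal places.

2.2479

Mode = exp(μ − σ²) = exp(0.81) = 2.2479.
Mean = exp(μ + σ²/2) = exp(1.080) = 2.9447.
This is the posterior mode — the MAP estimate.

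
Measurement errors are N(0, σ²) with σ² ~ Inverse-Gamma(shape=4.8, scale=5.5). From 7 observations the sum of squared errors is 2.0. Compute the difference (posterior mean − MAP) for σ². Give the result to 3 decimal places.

0.191

Posterior: Inverse-Gamma(shape = 4.8+7/2 = 8.3, scale = 5.5+2.0/2 = 6.5).
Mode = β/(α+1) = 6.5/9.3 = 0.699.
Mean = β/(α−1) = 6.5/7.3 = 0.890.
Difference = 0.890 − 0.699 = 0.191.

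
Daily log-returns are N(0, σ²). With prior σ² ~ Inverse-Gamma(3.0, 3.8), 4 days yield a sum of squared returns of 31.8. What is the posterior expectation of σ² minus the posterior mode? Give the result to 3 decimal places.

1.642

Posterior: Inverse-Gamma(shape = 3.0+4/2 = 5.0, scale = 3.8+31.8/2 = 19.7).
Mode = β/(α+1) = 19.7/6.0 = 3.283.
Mean = β/(α−1) = 19.7/4.0 = 4.925.
Difference = 4.925 − 3.283 = 1.642.
The posterior is right-skewed, so the mean exceeds the mode.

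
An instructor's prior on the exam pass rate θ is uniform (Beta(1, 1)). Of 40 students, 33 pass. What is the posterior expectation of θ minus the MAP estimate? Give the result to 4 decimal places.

-0.0155

Posterior: Beta(1+33, 1+7) = Beta(34, 8).
Mode = (34−1)/(34+8−2) = 33/40 = 0.8250.
Mean = 34/(34+8) = 34/42 = 0.8095.
Difference = 0.8095 − 0.8250 = -0.0155.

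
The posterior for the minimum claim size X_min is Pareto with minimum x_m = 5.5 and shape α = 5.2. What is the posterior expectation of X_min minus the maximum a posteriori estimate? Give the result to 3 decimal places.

The Pareto density is strictly decreasing on [x_m, ∞), so the mode is x_m = 5.500.
Mean = α·x_m/(α−1) = 5.2·5.5/4.2 = 6.810.
Difference = 6.810 − 5.500 = 1.310.
Mean > mode: the posterior has a right tail.

1.310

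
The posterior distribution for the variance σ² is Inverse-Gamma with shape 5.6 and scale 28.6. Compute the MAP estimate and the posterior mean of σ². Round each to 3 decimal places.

MAP = 4.333, posterior mean = 6.217

Mode = β/(α+1) = 28.6/6.6 = 4.333.
Mean = β/(α−1) = 28.6/4.6 = 6.217.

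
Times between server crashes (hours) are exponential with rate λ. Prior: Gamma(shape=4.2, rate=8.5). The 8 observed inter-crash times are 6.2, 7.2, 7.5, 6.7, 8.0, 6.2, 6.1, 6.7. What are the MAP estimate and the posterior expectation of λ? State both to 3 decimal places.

MAP = 0.177; posterior mean = 0.193

Σ times = 54.6. Posterior: Gamma(shape = 4.2+8 = 12.2, rate = 8.5+54.6 = 63.1).
Mode = (α−1)/β = 11.2/63.1 = 0.177.
Mean = α/β = 12.2/63.1 = 0.193.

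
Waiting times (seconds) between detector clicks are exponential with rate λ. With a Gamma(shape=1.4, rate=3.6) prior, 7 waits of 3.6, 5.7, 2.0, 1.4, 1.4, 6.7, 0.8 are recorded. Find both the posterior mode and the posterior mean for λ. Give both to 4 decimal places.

λ_MAP = 0.2937, E[λ|data] = 0.3333

Σ times = 21.6. Posterior: Gamma(shape = 1.4+7 = 8.4, rate = 3.6+21.6 = 25.2).
Mode = (α−1)/β = 7.4/25.2 = 0.2937.
Mean = α/β = 8.4/25.2 = 0.3333.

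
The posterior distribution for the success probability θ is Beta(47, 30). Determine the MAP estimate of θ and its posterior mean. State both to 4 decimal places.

Mode = (47−1)/(47+30−2) = 46/75 = 0.6133.
Mean = 47/(47+30) = 47/77 = 0.6104.
Left-skewed posterior ⇒ mean < mode.

θ_MAP = 0.6133, E[θ|data] = 0.6104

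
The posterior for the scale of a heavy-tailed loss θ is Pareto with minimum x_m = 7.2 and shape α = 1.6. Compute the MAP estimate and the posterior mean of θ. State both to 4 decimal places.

MAP: 7.2000. Posterior mean: 19.2000.

The Pareto density is strictly decreasing on [x_m, ∞), so the mode is x_m = 7.2000.
Mean = α·x_m/(α−1) = 1.6·7.2/0.6 = 19.2000.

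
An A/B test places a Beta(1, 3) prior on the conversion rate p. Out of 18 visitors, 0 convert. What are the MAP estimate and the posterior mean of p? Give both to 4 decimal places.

Posterior: Beta(1+0, 3+18) = Beta(1, 21).
Since α = 1 ≤ 1 and β > 1, the Beta density is monotone decreasing on [0,1]; the mode is at 0.
Mean = 1/(1+21) = 0.0455.

MAP: 0.0000. Posterior mean: 0.0455.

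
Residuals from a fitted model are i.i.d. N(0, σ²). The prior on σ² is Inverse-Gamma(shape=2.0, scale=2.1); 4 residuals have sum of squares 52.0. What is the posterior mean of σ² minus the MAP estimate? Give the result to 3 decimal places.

Posterior: Inverse-Gamma(shape = 2.0+4/2 = 4.0, scale = 2.1+52.0/2 = 28.1).
Mode = β/(α+1) = 28.1/5.0 = 5.620.
Mean = β/(α−1) = 28.1/3.0 = 9.367.
Difference = 9.367 − 5.620 = 3.747.

3.747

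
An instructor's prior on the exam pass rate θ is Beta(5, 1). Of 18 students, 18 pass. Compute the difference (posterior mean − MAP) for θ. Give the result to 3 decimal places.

Posterior: Beta(5+18, 1+0) = Beta(23, 1).
Since β = 1 ≤ 1 and α > 1, the Beta density is monotone increasing on [0,1]; the mode is at 1.
Mean = 23/(23+1) = 0.958.
Difference = 0.958 − 1.000 = -0.042.
Left-skewed posterior ⇒ mean < mode.

-0.042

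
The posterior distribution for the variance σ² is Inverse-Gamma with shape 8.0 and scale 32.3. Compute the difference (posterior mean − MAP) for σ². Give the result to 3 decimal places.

Mode = β/(α+1) = 32.3/9.0 = 3.589.
Mean = β/(α−1) = 32.3/7.0 = 4.614.
Difference = 4.614 − 3.589 = 1.025.
The posterior is right-skewed, so the mean exceeds the mode.

1.025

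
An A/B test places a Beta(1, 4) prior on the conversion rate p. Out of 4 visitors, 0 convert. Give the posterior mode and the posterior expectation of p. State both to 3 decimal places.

Posterior: Beta(1+0, 4+4) = Beta(1, 8).
Since α = 1 ≤ 1 and β > 1, the Beta density is monotone decreasing on [0,1]; the mode is at 0.
Mean = 1/(1+8) = 0.111.

posterior mode = 0.000, posterior expectation = 0.111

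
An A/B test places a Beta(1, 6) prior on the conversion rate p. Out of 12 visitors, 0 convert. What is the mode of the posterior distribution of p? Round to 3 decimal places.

0.000

Posterior: Beta(1+0, 6+12) = Beta(1, 18).
Since α = 1 ≤ 1 and β > 1, the Beta density is monotone decreasing on [0,1]; the mode is at 0.
Mean = 1/(1+18) = 0.053.
This is the posterior mode — the MAP estimate.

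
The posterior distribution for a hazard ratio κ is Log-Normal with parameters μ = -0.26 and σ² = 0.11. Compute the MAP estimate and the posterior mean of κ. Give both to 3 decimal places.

MAP = 0.691; posterior mean = 0.815

Mode = exp(μ − σ²) = exp(-0.37) = 0.691.
Mean = exp(μ + σ²/2) = exp(-0.205) = 0.815.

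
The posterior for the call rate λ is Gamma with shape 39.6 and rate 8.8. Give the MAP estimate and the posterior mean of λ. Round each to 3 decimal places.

MAP = 4.386, posterior mean = 4.500

Mode = (α−1)/β = 38.6/8.8 = 4.386.
Mean = α/β = 39.6/8.8 = 4.500.
The mean is pulled above the mode by the posterior's right skew.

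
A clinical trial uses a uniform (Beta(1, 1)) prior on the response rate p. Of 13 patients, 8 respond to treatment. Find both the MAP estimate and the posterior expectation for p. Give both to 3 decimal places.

MAP = 0.615, posterior mean = 0.600

Posterior: Beta(1+8, 1+5) = Beta(9, 6).
Mode = (9−1)/(9+6−2) = 8/13 = 0.615.
Mean = 9/(9+6) = 9/15 = 0.600.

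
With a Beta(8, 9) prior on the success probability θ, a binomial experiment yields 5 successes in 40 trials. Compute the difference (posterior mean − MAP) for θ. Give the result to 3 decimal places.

0.010

Posterior: Beta(8+5, 9+35) = Beta(13, 44).
Mode = (13−1)/(13+44−2) = 12/55 = 0.218.
Mean = 13/(13+44) = 13/57 = 0.228.
Difference = 0.228 − 0.218 = 0.010.
Right-skewed posterior ⇒ mode < mean.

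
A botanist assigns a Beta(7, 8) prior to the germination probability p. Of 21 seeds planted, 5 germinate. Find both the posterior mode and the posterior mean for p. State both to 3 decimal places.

posterior mode = 0.324, posterior mean = 0.333

Posterior: Beta(7+5, 8+16) = Beta(12, 24).
Mode = (12−1)/(12+24−2) = 11/34 = 0.324.
Mean = 12/(12+24) = 12/36 = 0.333.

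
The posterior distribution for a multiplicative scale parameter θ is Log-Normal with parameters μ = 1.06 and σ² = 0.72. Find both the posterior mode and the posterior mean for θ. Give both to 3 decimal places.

Mode = exp(μ − σ²) = exp(0.34) = 1.405.
Mean = exp(μ + σ²/2) = exp(1.420) = 4.137.

posterior mode = 1.405, posterior mean = 4.137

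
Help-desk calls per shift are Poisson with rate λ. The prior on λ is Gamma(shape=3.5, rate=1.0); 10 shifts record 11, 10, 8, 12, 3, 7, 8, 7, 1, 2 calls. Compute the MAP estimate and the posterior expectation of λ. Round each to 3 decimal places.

Σ counts = 69. Posterior: Gamma(shape = 3.5+69 = 72.5, rate = 1.0+10 = 11.0).
Mode = (α−1)/β = 71.5/11.0 = 6.500.
Mean = α/β = 72.5/11.0 = 6.591.

λ_MAP = 6.500, E[λ|data] = 6.591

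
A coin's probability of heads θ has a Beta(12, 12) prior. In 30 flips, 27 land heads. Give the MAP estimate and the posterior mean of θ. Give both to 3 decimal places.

MAP estimate = 0.731, posterior mean = 0.722

Posterior: Beta(12+27, 12+3) = Beta(39, 15).
Mode = (39−1)/(39+15−2) = 38/52 = 0.731.
Mean = 39/(39+15) = 39/54 = 0.722.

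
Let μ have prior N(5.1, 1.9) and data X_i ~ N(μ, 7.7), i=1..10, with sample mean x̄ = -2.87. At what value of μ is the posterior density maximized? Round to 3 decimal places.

Posterior for μ is Normal. Precision-weighted mean: (1/1.9·5.1 + 10/7.7·-2.87) / (1/1.9 + 10/7.7) = -0.572.
A Normal posterior is symmetric, so mode = mean.
This is the posterior mode — the MAP estimate.

-0.572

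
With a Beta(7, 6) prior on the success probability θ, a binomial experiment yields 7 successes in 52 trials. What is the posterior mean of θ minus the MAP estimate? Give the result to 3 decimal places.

0.009

Posterior: Beta(7+7, 6+45) = Beta(14, 51).
Mode = (14−1)/(14+51−2) = 13/63 = 0.206.
Mean = 14/(14+51) = 14/65 = 0.215.
Difference = 0.215 − 0.206 = 0.009.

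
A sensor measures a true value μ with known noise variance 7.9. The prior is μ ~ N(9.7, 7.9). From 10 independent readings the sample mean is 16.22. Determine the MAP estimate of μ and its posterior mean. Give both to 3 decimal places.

Posterior for μ is Normal. Precision-weighted mean: (1/7.9·9.7 + 10/7.9·16.22) / (1/7.9 + 10/7.9) = 15.627.
A Normal posterior is symmetric, so mode = mean.

MAP estimate = 15.627, posterior mean = 15.627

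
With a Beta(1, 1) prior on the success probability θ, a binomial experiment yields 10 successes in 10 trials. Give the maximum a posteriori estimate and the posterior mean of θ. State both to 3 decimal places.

MAP = 1.000, posterior mean = 0.917

Posterior: Beta(1+10, 1+0) = Beta(11, 1).
Since β = 1 ≤ 1 and α > 1, the Beta density is monotone increasing on [0,1]; the mode is at 1.
Mean = 11/(11+1) = 0.917.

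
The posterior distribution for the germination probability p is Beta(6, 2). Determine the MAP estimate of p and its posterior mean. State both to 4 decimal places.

MAP = 0.8333; posterior mean = 0.7500

Mode = (6−1)/(6+2−2) = 5/6 = 0.8333.
Mean = 6/(6+2) = 6/8 = 0.7500.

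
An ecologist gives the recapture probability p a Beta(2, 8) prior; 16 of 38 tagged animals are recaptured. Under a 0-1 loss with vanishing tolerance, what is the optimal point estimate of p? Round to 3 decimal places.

0.370

Posterior: Beta(2+16, 8+22) = Beta(18, 30).
Mode = (18−1)/(18+30−2) = 17/46 = 0.370.
Mean = 18/(18+30) = 18/48 = 0.375.
This is the posterior mode — the MAP estimate.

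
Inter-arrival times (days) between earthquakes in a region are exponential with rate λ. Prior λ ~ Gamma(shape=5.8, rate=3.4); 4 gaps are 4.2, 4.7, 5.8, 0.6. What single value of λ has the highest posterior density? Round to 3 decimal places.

0.471

Σ times = 15.3. Posterior: Gamma(shape = 5.8+4 = 9.8, rate = 3.4+15.3 = 18.7).
Mode = (α−1)/β = 8.8/18.7 = 0.471.
Mean = α/β = 9.8/18.7 = 0.524.
This is the posterior mode — the MAP estimate.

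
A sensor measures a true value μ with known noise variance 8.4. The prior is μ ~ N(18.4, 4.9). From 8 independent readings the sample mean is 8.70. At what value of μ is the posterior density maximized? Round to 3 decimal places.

Posterior for μ is Normal. Precision-weighted mean: (1/4.9·18.4 + 8/8.4·8.70) / (1/4.9 + 8/8.4) = 10.412.
A Normal posterior is symmetric, so mode = mean.
This is the posterior mode — the MAP estimate.

10.412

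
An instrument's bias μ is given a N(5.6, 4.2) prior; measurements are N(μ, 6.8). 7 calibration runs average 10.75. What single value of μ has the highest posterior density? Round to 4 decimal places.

9.7826

Posterior for μ is Normal. Precision-weighted mean: (1/4.2·5.6 + 7/6.8·10.75) / (1/4.2 + 7/6.8) = 9.7826.
A Normal posterior is symmetric, so mode = mean.
This is the posterior mode — the MAP estimate.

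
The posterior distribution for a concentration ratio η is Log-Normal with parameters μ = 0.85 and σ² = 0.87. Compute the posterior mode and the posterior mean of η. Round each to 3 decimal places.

η_MAP = 0.980, E[η|data] = 3.615

Mode = exp(μ − σ²) = exp(-0.02) = 0.980.
Mean = exp(μ + σ²/2) = exp(1.285) = 3.615.
The posterior is right-skewed, so the mean exceeds the mode.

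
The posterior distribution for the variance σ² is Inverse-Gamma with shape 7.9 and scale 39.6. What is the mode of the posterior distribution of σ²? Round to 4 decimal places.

4.4494

Mode = β/(α+1) = 39.6/8.9 = 4.4494.
Mean = β/(α−1) = 39.6/6.9 = 5.7391.
This is the posterior mode — the MAP estimate.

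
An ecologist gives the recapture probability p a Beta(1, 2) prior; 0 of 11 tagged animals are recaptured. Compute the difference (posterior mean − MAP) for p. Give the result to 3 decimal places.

0.071

Posterior: Beta(1+0, 2+11) = Beta(1, 13).
Since α = 1 ≤ 1 and β > 1, the Beta density is monotone decreasing on [0,1]; the mode is at 0.
Mean = 1/(1+13) = 0.071.
Difference = 0.071 − 0.000 = 0.071.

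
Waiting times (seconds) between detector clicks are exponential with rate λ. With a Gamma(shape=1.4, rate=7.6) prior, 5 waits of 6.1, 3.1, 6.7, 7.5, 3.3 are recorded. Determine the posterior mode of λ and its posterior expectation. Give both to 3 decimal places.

MAP = 0.157, posterior mean = 0.187

Σ times = 26.7. Posterior: Gamma(shape = 1.4+5 = 6.4, rate = 7.6+26.7 = 34.3).
Mode = (α−1)/β = 5.4/34.3 = 0.157.
Mean = α/β = 6.4/34.3 = 0.187.
Right-skewed posterior ⇒ mode < mean.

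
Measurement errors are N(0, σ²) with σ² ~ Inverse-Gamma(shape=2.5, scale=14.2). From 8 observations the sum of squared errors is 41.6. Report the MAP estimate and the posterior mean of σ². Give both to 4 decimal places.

σ²_MAP = 4.6667, E[σ²|data] = 6.3636

Posterior: Inverse-Gamma(shape = 2.5+8/2 = 6.5, scale = 14.2+41.6/2 = 35.0).
Mode = β/(α+1) = 35.0/7.5 = 4.6667.
Mean = β/(α−1) = 35.0/5.5 = 6.3636.
Right-skewed posterior ⇒ mode < mean.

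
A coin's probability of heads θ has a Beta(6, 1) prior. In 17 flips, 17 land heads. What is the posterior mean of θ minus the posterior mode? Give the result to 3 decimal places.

-0.042

Posterior: Beta(6+17, 1+0) = Beta(23, 1).
Since β = 1 ≤ 1 and α > 1, the Beta density is monotone increasing on [0,1]; the mode is at 1.
Mean = 23/(23+1) = 0.958.
Difference = 0.958 − 1.000 = -0.042.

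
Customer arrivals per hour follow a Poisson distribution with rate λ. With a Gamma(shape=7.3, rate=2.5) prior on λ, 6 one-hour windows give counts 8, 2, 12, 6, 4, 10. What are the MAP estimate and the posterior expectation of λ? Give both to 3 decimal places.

MAP = 5.682, posterior mean = 5.800

Σ counts = 42. Posterior: Gamma(shape = 7.3+42 = 49.3, rate = 2.5+6 = 8.5).
Mode = (α−1)/β = 48.3/8.5 = 5.682.
Mean = α/β = 49.3/8.5 = 5.800.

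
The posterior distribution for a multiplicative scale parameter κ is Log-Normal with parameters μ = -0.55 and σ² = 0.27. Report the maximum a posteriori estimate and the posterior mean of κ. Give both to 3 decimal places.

MAP = 0.440; posterior mean = 0.660

Mode = exp(μ − σ²) = exp(-0.82) = 0.440.
Mean = exp(μ + σ²/2) = exp(-0.415) = 0.660.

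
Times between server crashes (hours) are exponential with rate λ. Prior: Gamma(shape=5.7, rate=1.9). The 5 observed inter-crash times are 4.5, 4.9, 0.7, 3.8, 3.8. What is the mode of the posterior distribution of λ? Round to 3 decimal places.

Σ times = 17.7. Posterior: Gamma(shape = 5.7+5 = 10.7, rate = 1.9+17.7 = 19.6).
Mode = (α−1)/β = 9.7/19.6 = 0.495.
Mean = α/β = 10.7/19.6 = 0.546.
This is the posterior mode — the MAP estimate.

0.495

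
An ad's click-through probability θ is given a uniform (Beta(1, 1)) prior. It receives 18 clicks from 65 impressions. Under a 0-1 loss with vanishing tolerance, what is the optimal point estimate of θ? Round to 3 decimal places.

0.277

Posterior: Beta(1+18, 1+47) = Beta(19, 48).
Mode = (19−1)/(19+48−2) = 18/65 = 0.277.
With a flat prior the MAP equals the MLE, 18/65.
Mean = 19/(19+48) = 19/67 = 0.284.
This is the posterior mode — the MAP estimate.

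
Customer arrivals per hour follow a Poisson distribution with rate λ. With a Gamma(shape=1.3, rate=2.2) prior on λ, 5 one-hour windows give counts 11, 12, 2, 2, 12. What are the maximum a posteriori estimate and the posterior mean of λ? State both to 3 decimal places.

MAP: 5.458. Posterior mean: 5.597.

Σ counts = 39. Posterior: Gamma(shape = 1.3+39 = 40.3, rate = 2.2+5 = 7.2).
Mode = (α−1)/β = 39.3/7.2 = 5.458.
Mean = α/β = 40.3/7.2 = 5.597.
The posterior is right-skewed, so the mean exceeds the mode.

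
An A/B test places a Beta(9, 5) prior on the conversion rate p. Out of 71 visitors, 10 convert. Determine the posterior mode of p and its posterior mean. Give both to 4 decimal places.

p_MAP = 0.2169, E[p|data] = 0.2235

Posterior: Beta(9+10, 5+61) = Beta(19, 66).
Mode = (19−1)/(19+66−2) = 18/83 = 0.2169.
Mean = 19/(19+66) = 19/85 = 0.2235.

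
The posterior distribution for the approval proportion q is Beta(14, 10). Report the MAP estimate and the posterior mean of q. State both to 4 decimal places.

Mode = (14−1)/(14+10−2) = 13/22 = 0.5909.
Mean = 14/(14+10) = 14/24 = 0.5833.

q_MAP = 0.5909, E[q|data] = 0.5833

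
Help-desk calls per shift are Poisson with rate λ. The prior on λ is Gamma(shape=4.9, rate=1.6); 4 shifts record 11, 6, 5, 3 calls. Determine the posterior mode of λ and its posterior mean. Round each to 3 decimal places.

posterior mode = 5.161, posterior mean = 5.339

Σ counts = 25. Posterior: Gamma(shape = 4.9+25 = 29.9, rate = 1.6+4 = 5.6).
Mode = (α−1)/β = 28.9/5.6 = 5.161.
Mean = α/β = 29.9/5.6 = 5.339.
The mean is pulled above the mode by the posterior's right skew.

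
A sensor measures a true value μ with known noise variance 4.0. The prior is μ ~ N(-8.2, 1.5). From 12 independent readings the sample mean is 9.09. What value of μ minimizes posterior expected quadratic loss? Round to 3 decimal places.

Posterior for μ is Normal. Precision-weighted mean: (1/1.5·-8.2 + 12/4.0·9.09) / (1/1.5 + 12/4.0) = 5.946.
A Normal posterior is symmetric, so mode = mean.
Quadratic loss ⇒ the optimal estimator is the posterior mean.

5.946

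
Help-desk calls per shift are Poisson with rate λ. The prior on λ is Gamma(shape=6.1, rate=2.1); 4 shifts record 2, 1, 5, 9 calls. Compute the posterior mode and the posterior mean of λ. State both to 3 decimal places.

Σ counts = 17. Posterior: Gamma(shape = 6.1+17 = 23.1, rate = 2.1+4 = 6.1).
Mode = (α−1)/β = 22.1/6.1 = 3.623.
Mean = α/β = 23.1/6.1 = 3.787.
The mean is pulled above the mode by the posterior's right skew.

MAP = 3.623, posterior mean = 3.787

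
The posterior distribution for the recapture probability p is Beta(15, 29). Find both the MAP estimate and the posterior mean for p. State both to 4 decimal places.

Mode = (15−1)/(15+29−2) = 14/42 = 0.3333.
Mean = 15/(15+29) = 15/44 = 0.3409.

p_MAP = 0.3333, E[p|data] = 0.3409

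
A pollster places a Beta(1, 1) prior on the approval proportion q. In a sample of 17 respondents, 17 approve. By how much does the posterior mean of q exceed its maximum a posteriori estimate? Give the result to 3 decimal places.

Posterior: Beta(1+17, 1+0) = Beta(18, 1).
Since β = 1 ≤ 1 and α > 1, the Beta density is monotone increasing on [0,1]; the mode is at 1.
Mean = 18/(18+1) = 0.947.
Difference = 0.947 − 1.000 = -0.053.

-0.053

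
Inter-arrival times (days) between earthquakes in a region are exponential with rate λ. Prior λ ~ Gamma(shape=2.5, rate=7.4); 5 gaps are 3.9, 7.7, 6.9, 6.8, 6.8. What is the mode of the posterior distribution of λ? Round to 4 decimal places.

0.1646

Σ times = 32.1. Posterior: Gamma(shape = 2.5+5 = 7.5, rate = 7.4+32.1 = 39.5).
Mode = (α−1)/β = 6.5/39.5 = 0.1646.
Mean = α/β = 7.5/39.5 = 0.1899.
This is the posterior mode — the MAP estimate.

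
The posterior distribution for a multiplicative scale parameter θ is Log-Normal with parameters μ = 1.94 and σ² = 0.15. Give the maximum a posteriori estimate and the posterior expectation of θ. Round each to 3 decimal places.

maximum a posteriori estimate = 5.989, posterior expectation = 7.501

Mode = exp(μ − σ²) = exp(1.79) = 5.989.
Mean = exp(μ + σ²/2) = exp(2.015) = 7.501.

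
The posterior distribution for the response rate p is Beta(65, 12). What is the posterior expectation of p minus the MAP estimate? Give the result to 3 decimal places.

-0.009

Mode = (65−1)/(65+12−2) = 64/75 = 0.853.
Mean = 65/(65+12) = 65/77 = 0.844.
Difference = 0.844 − 0.853 = -0.009.
The mean is pulled below the mode by the posterior's left skew.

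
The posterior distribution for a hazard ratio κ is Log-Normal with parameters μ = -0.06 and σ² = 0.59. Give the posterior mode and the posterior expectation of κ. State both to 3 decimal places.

Mode = exp(μ − σ²) = exp(-0.65) = 0.522.
Mean = exp(μ + σ²/2) = exp(0.235) = 1.265.

MAP = 0.522, posterior mean = 1.265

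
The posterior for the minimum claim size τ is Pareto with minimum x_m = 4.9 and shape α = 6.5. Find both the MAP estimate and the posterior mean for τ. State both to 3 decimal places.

MAP: 4.900. Posterior mean: 5.791.

The Pareto density is strictly decreasing on [x_m, ∞), so the mode is x_m = 4.900.
Mean = α·x_m/(α−1) = 6.5·4.9/5.5 = 5.791.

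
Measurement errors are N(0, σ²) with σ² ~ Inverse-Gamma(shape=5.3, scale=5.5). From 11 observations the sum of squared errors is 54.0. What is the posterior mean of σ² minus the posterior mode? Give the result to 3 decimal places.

Posterior: Inverse-Gamma(shape = 5.3+11/2 = 10.8, scale = 5.5+54.0/2 = 32.5).
Mode = β/(α+1) = 32.5/11.8 = 2.754.
Mean = β/(α−1) = 32.5/9.8 = 3.316.
Difference = 3.316 − 2.754 = 0.562.
Mean > mode: the posterior has a right tail.

0.562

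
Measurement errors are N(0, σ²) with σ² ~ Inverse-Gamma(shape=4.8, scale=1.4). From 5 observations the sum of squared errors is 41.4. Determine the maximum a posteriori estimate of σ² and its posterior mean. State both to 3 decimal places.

Posterior: Inverse-Gamma(shape = 4.8+5/2 = 7.3, scale = 1.4+41.4/2 = 22.1).
Mode = β/(α+1) = 22.1/8.3 = 2.663.
Mean = β/(α−1) = 22.1/6.3 = 3.508.

MAP = 2.663, posterior mean = 3.508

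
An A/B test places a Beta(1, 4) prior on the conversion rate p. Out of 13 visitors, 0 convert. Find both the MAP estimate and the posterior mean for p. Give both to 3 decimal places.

Posterior: Beta(1+0, 4+13) = Beta(1, 17).
Since α = 1 ≤ 1 and β > 1, the Beta density is monotone decreasing on [0,1]; the mode is at 0.
Mean = 1/(1+17) = 0.056.
Right-skewed posterior ⇒ mode < mean.

MAP: 0.000. Posterior mean: 0.056.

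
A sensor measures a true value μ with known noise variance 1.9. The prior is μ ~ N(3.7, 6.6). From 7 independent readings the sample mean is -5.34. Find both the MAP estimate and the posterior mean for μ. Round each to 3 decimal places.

MAP: -4.983. Posterior mean: -4.983.

Posterior for μ is Normal. Precision-weighted mean: (1/6.6·3.7 + 7/1.9·-5.34) / (1/6.6 + 7/1.9) = -4.983.
A Normal posterior is symmetric, so mode = mean.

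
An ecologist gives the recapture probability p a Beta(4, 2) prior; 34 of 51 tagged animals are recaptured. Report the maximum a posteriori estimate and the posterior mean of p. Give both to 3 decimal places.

MAP = 0.673, posterior mean = 0.667

Posterior: Beta(4+34, 2+17) = Beta(38, 19).
Mode = (38−1)/(38+19−2) = 37/55 = 0.673.
Mean = 38/(38+19) = 38/57 = 0.667.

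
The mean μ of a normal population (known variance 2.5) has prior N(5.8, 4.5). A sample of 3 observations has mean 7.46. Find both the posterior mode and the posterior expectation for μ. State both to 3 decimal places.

MAP = 7.201; posterior mean = 7.201

Posterior for μ is Normal. Precision-weighted mean: (1/4.5·5.8 + 3/2.5·7.46) / (1/4.5 + 3/2.5) = 7.201.
A Normal posterior is symmetric, so mode = mean.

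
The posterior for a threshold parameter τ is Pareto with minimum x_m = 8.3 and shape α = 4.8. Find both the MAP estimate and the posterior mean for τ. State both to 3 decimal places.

MAP: 8.300. Posterior mean: 10.484.

The Pareto density is strictly decreasing on [x_m, ∞), so the mode is x_m = 8.300.
Mean = α·x_m/(α−1) = 4.8·8.3/3.8 = 10.484.
The posterior is right-skewed, so the mean exceeds the mode.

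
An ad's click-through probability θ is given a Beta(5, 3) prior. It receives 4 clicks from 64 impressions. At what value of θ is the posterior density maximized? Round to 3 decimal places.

Posterior: Beta(5+4, 3+60) = Beta(9, 63).
Mode = (9−1)/(9+63−2) = 8/70 = 0.114.
Mean = 9/(9+63) = 9/72 = 0.125.
This is the posterior mode — the MAP estimate.

0.114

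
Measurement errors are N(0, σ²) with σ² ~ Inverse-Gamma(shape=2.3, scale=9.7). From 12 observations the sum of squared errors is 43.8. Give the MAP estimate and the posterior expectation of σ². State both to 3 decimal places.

Posterior: Inverse-Gamma(shape = 2.3+12/2 = 8.3, scale = 9.7+43.8/2 = 31.6).
Mode = β/(α+1) = 31.6/9.3 = 3.398.
Mean = β/(α−1) = 31.6/7.3 = 4.329.

MAP estimate = 3.398, posterior expectation = 4.329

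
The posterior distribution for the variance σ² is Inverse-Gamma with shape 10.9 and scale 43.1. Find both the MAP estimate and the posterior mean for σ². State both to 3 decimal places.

Mode = β/(α+1) = 43.1/11.9 = 3.622.
Mean = β/(α−1) = 43.1/9.9 = 4.354.
Right-skewed posterior ⇒ mode < mean.

MAP = 3.622; posterior mean = 4.354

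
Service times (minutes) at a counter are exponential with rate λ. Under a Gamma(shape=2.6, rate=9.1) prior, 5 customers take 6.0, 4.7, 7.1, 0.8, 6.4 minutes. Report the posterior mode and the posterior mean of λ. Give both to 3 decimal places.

MAP = 0.194, posterior mean = 0.223

Σ times = 25.0. Posterior: Gamma(shape = 2.6+5 = 7.6, rate = 9.1+25.0 = 34.1).
Mode = (α−1)/β = 6.6/34.1 = 0.194.
Mean = α/β = 7.6/34.1 = 0.223.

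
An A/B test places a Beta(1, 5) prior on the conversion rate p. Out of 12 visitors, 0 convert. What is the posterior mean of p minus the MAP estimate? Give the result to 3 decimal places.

Posterior: Beta(1+0, 5+12) = Beta(1, 17).
Since α = 1 ≤ 1 and β > 1, the Beta density is monotone decreasing on [0,1]; the mode is at 0.
Mean = 1/(1+17) = 0.056.
Difference = 0.056 − 0.000 = 0.056.

0.056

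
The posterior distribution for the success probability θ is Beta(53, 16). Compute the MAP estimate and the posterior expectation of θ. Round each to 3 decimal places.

Mode = (53−1)/(53+16−2) = 52/67 = 0.776.
Mean = 53/(53+16) = 53/69 = 0.768.

MAP estimate = 0.776, posterior expectation = 0.768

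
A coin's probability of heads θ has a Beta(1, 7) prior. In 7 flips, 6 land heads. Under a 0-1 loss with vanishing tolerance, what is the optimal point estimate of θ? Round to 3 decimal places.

0.462

Posterior: Beta(1+6, 7+1) = Beta(7, 8).
Mode = (7−1)/(7+8−2) = 6/13 = 0.462.
Mean = 7/(7+8) = 7/15 = 0.467.
This is the posterior mode — the MAP estimate.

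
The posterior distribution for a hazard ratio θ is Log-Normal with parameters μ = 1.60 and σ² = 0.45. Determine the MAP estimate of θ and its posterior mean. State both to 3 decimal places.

Mode = exp(μ − σ²) = exp(1.15) = 3.158.
Mean = exp(μ + σ²/2) = exp(1.825) = 6.203.
Mean > mode: the posterior has a right tail.

MAP = 3.158, posterior mean = 6.203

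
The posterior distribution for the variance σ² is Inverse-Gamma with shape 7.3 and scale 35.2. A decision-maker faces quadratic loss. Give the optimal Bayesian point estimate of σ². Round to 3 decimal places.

5.587

Mode = β/(α+1) = 35.2/8.3 = 4.241.
Mean = β/(α−1) = 35.2/6.3 = 5.587.
Quadratic loss ⇒ the optimal estimator is the posterior mean.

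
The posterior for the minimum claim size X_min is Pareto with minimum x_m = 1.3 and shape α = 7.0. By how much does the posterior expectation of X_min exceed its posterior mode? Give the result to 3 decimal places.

0.217

The Pareto density is strictly decreasing on [x_m, ∞), so the mode is x_m = 1.300.
Mean = α·x_m/(α−1) = 7.0·1.3/6.0 = 1.517.
Difference = 1.517 − 1.300 = 0.217.
Mean > mode: the posterior has a right tail.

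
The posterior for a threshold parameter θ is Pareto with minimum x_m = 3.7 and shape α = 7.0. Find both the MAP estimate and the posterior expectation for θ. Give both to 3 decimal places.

θ_MAP = 3.700, E[θ|data] = 4.317

The Pareto density is strictly decreasing on [x_m, ∞), so the mode is x_m = 3.700.
Mean = α·x_m/(α−1) = 7.0·3.7/6.0 = 4.317.
The mean is pulled above the mode by the posterior's right skew.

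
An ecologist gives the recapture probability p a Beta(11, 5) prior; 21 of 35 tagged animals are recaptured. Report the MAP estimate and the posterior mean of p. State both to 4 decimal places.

MAP estimate = 0.6327, posterior mean = 0.6275

Posterior: Beta(11+21, 5+14) = Beta(32, 19).
Mode = (32−1)/(32+19−2) = 31/49 = 0.6327.
Mean = 32/(32+19) = 32/51 = 0.6275.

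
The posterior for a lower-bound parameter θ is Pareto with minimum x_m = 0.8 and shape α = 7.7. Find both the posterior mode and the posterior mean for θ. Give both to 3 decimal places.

The Pareto density is strictly decreasing on [x_m, ∞), so the mode is x_m = 0.800.
Mean = α·x_m/(α−1) = 7.7·0.8/6.7 = 0.919.

MAP = 0.800; posterior mean = 0.919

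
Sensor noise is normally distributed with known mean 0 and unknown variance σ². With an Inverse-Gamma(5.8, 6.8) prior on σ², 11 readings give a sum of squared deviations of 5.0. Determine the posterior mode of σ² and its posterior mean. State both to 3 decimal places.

Posterior: Inverse-Gamma(shape = 5.8+11/2 = 11.3, scale = 6.8+5.0/2 = 9.3).
Mode = β/(α+1) = 9.3/12.3 = 0.756.
Mean = β/(α−1) = 9.3/10.3 = 0.903.

MAP: 0.756. Posterior mean: 0.903.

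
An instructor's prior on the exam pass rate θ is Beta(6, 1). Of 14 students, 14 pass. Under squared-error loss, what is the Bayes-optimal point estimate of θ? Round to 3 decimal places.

Posterior: Beta(6+14, 1+0) = Beta(20, 1).
Since β = 1 ≤ 1 and α > 1, the Beta density is monotone increasing on [0,1]; the mode is at 1.
Mean = 20/(20+1) = 0.952.
Squared-error loss ⇒ the optimal estimator is the posterior mean.

0.952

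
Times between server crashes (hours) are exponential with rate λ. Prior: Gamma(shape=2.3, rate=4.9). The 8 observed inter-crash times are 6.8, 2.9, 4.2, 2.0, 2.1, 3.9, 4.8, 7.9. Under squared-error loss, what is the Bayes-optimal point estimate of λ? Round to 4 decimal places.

Σ times = 34.6. Posterior: Gamma(shape = 2.3+8 = 10.3, rate = 4.9+34.6 = 39.5).
Mode = (α−1)/β = 9.3/39.5 = 0.2354.
Mean = α/β = 10.3/39.5 = 0.2608.
Squared-error loss ⇒ the optimal estimator is the posterior mean.

0.2608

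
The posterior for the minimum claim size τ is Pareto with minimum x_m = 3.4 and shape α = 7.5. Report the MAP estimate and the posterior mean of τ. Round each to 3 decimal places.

τ_MAP = 3.400, E[τ|data] = 3.923

The Pareto density is strictly decreasing on [x_m, ∞), so the mode is x_m = 3.400.
Mean = α·x_m/(α−1) = 7.5·3.4/6.5 = 3.923.
Mean > mode: the posterior has a right tail.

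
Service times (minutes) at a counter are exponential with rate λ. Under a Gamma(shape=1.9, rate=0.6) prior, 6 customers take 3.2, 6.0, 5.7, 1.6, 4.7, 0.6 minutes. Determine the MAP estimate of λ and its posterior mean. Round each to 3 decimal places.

Σ times = 21.8. Posterior: Gamma(shape = 1.9+6 = 7.9, rate = 0.6+21.8 = 22.4).
Mode = (α−1)/β = 6.9/22.4 = 0.308.
Mean = α/β = 7.9/22.4 = 0.353.
Right-skewed posterior ⇒ mode < mean.

MAP = 0.308; posterior mean = 0.353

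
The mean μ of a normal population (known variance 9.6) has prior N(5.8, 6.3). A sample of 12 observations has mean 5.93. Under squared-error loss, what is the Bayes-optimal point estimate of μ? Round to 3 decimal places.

Posterior for μ is Normal. Precision-weighted mean: (1/6.3·5.8 + 12/9.6·5.93) / (1/6.3 + 12/9.6) = 5.915.
A Normal posterior is symmetric, so mode = mean.
Squared-error loss ⇒ the optimal estimator is the posterior mean.

5.915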